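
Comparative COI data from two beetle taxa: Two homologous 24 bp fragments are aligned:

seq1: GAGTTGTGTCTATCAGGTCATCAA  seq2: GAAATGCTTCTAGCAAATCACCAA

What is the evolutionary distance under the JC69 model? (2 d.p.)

The sequences differ at 8 of 24 sites (3, 4, 7, 8, 13, 16, 17, 21), so p = 8/24 ≈ 0.333333.
d = −(3/4) ln(1 − 4p/3) = −0.75 ln(1 − 0.444444) = −0.75 ln(0.555556)
  = −0.75 × (-0.587786) = 0.440840 substitutions/site.

0.44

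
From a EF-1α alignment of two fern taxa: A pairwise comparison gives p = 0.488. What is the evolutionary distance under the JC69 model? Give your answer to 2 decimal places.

0.79

d = −(3/4) ln(1 − 4p/3) = −0.75 ln(1 − 0.650667) = −0.75 ln(0.349333)
  = −0.75 × (-1.051730) = 0.788798 substitutions/site.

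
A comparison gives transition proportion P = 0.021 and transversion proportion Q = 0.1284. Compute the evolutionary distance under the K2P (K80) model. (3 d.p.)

0.168

Under the Kimura two-parameter model, d = −½ ln(1 − 2P − Q) − ¼ ln(1 − 2Q).
1 − 2P − Q = 0.8296, giving −½ ln(0.8296) = 0.093406.
1 − 2Q = 0.7432, giving −¼ ln(0.7432) = 0.074198.
d = 0.093406 + 0.074198 = 0.167604.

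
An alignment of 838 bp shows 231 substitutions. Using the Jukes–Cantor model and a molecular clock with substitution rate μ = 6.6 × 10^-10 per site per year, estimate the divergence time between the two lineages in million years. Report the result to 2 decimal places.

260.31

p = 231/838 ≈ 0.275656.
d = −(3/4) ln(1 − 4p/3) = −0.75 ln(1 − 0.367541) = −0.75 ln(0.632459)
  = −0.75 × (-0.458140) = 0.343605 substitutions/site.
Under a molecular clock d = 2μt, so t = d/(2μ) = 0.343605 / (2 × 6.6 × 10^-10) = 260.31 million years.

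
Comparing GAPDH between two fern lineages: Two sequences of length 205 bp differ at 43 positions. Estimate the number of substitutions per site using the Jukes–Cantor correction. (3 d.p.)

0.246

p = 43/205 ≈ 0.209756.
d = −(3/4) ln(1 − 4p/3) = −0.75 ln(1 − 0.279675) = −0.75 ln(0.720325)
  = −0.75 × (-0.328053) = 0.246040 substitutions/site.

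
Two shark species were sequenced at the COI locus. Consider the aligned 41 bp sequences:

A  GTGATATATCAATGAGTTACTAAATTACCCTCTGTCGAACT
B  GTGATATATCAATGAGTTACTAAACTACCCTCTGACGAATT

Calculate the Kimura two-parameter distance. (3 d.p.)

0.078

Of 41 sites, 2 differences are transitions and 1 are transversions, so P = 2/41 ≈ 0.04878 and Q = 1/41 ≈ 0.02439.
Under the Kimura two-parameter model, d = −½ ln(1 − 2P − Q) − ¼ ln(1 − 2Q).
1 − 2P − Q = 0.87805, giving −½ ln(0.87805) = 0.065026.
1 − 2Q = 0.95122, giving −¼ ln(0.95122) = 0.012502.
d = 0.065026 + 0.012502 = 0.077528.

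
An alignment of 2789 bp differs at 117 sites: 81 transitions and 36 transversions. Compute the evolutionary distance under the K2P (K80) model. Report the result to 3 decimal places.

P = 81/2789 ≈ 0.029043 and Q = 36/2789 ≈ 0.012908.
Under the Kimura two-parameter model, d = −½ ln(1 − 2P − Q) − ¼ ln(1 − 2Q).
1 − 2P − Q = 0.929006, giving −½ ln(0.929006) = 0.036820.
1 − 2Q = 0.974184, giving −¼ ln(0.974184) = 0.006539.
d = 0.036820 + 0.006539 = 0.043359.

0.043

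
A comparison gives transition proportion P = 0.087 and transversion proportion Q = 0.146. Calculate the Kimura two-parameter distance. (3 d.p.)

0.279

Under the Kimura two-parameter model, d = −½ ln(1 − 2P − Q) − ¼ ln(1 − 2Q).
1 − 2P − Q = 0.68, giving −½ ln(0.68) = 0.192831.
1 − 2Q = 0.708, giving −¼ ln(0.708) = 0.086328.
d = 0.192831 + 0.086328 = 0.279159.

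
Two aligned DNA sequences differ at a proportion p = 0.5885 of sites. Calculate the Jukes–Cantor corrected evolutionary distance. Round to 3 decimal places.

1.152

d = −(3/4) ln(1 − 4p/3) = −0.75 ln(1 − 0.784667) = −0.75 ln(0.215333)
  = −0.75 × (-1.535570) = 1.151678 substitutions/site.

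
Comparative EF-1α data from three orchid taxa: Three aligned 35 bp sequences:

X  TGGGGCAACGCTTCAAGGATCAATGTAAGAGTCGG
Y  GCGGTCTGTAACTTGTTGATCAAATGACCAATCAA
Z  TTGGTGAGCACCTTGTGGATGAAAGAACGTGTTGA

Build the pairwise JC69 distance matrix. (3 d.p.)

d(X,Y) = 1.207, d(X,Z) = 0.705, d(Y,Z) = 0.635

X–Y: 21/35 sites differ → p = 0.6, d = −0.75 ln(1 − 0.8) = 1.207078 ≈ 1.207.
X–Z: 16/35 sites differ → p ≈ 0.457143, d = −0.75 ln(1 − 0.609524) = 0.705292 ≈ 0.705.
Y–Z: 15/35 sites differ → p ≈ 0.428571, d = −0.75 ln(1 − 0.571428) = 0.635472 ≈ 0.635.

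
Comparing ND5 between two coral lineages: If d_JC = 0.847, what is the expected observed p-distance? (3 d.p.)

0.508

p = (3/4)(1 − e^(−4d/3)) = 0.75 × (1 − e^(-1.129333)) = 0.75 × (1 − 0.323249) = 0.507563.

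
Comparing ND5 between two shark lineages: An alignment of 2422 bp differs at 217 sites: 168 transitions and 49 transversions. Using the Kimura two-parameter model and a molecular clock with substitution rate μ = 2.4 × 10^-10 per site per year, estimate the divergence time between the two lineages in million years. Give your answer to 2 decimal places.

201.84

P = 168/2422 ≈ 0.069364 and Q = 49/2422 ≈ 0.020231.
Under the Kimura two-parameter model, d = −½ ln(1 − 2P − Q) − ¼ ln(1 − 2Q).
1 − 2P − Q = 0.841041, giving −½ ln(0.841041) = 0.086557.
1 − 2Q = 0.959538, giving −¼ ln(0.959538) = 0.010326.
d = 0.086557 + 0.010326 = 0.096883.
Under a molecular clock d = 2μt, so t = d/(2μ) = 0.096883 / (2 × 2.4 × 10^-10) = 201.84 million years.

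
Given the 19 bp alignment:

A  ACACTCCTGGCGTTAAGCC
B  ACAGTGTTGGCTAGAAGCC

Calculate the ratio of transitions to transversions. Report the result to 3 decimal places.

Transitions are A↔G and C↔T; transversions are all other mismatches.
Transitions: 1. Transversions: 5.
R = 1/5 = 0.200.

0.200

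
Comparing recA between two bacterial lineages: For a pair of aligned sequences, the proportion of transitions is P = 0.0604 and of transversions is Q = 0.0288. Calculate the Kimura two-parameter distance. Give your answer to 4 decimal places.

Under the Kimura two-parameter model, d = −½ ln(1 − 2P − Q) − ¼ ln(1 − 2Q).
1 − 2P − Q = 0.8504, giving −½ ln(0.8504) = 0.081024.
1 − 2Q = 0.9424, giving −¼ ln(0.9424) = 0.014831.
d = 0.081024 + 0.014831 = 0.095855.

0.0959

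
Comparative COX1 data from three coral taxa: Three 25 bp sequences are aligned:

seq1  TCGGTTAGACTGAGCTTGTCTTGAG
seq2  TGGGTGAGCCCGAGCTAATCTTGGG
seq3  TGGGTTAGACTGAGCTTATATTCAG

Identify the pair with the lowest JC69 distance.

seq1–seq2: 7/25 differ, p = 0.280, d = 0.351.
seq1–seq3: 4/25 differ, p = 0.160, d = 0.180.
seq2–seq3: 7/25 differ, p = 0.280, d = 0.351.
The smallest distance is between seq1 and seq3.

seq1 and seq3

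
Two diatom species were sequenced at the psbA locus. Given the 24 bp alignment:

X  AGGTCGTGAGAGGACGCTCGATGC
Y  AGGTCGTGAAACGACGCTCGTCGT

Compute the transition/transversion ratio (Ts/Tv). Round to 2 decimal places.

1.50

Transitions are A↔G and C↔T; transversions are all other mismatches.
Transitions: 3. Transversions: 2.
R = 3/2 = 1.50.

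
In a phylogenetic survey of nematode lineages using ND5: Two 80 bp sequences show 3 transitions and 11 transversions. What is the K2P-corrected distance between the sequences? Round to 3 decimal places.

0.200

P = 3/80 = 0.0375 and Q = 11/80 = 0.1375.
Under the Kimura two-parameter model, d = −½ ln(1 − 2P − Q) − ¼ ln(1 − 2Q).
1 − 2P − Q = 0.7875, giving −½ ln(0.7875) = 0.119446.
1 − 2Q = 0.725, giving −¼ ln(0.725) = 0.080396.
d = 0.119446 + 0.080396 = 0.199842.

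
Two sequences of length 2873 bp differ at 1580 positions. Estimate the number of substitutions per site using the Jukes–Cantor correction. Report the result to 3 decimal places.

p = 1580/2873 ≈ 0.549948.
d = −(3/4) ln(1 − 4p/3) = −0.75 ln(1 − 0.733264) = −0.75 ln(0.266736)
  = −0.75 × (-1.321496) = 0.991122 substitutions/site.

0.991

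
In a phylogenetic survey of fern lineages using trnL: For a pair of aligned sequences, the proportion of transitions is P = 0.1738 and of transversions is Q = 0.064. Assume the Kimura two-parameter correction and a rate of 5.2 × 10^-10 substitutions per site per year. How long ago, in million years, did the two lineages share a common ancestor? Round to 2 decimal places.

287.90

Under the Kimura two-parameter model, d = −½ ln(1 − 2P − Q) − ¼ ln(1 − 2Q).
1 − 2P − Q = 0.5884, giving −½ ln(0.5884) = 0.265174.
1 − 2Q = 0.872, giving −¼ ln(0.872) = 0.034241.
d = 0.265174 + 0.034241 = 0.299415.
Under a molecular clock d = 2μt, so t = d/(2μ) = 0.299415 / (2 × 5.2 × 10^-10) = 287.90 million years.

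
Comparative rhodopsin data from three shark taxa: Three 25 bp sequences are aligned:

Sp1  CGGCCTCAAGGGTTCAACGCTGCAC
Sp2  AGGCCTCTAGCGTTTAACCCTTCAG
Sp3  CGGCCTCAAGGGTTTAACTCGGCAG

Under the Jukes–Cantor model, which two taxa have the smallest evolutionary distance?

Sp1–Sp2: 7/25 differ, p = 0.280, d = 0.351.
Sp1–Sp3: 4/25 differ, p = 0.160, d = 0.180.
Sp2–Sp3: 6/25 differ, p = 0.240, d = 0.289.
The smallest distance is between Sp1 and Sp3.

Sp1 and Sp3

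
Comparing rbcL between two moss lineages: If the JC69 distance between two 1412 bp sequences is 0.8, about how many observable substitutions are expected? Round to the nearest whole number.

Invert JC69: p = (3/4)(1 − e^(−4d/3)) = 0.75 × (1 − e^(-1.066667)) = 0.75 × (1 − 0.344154) = 0.491885.
Expected differing sites = pL ≈ 0.491885 × 1412 = 694.54162 ≈ 695.

695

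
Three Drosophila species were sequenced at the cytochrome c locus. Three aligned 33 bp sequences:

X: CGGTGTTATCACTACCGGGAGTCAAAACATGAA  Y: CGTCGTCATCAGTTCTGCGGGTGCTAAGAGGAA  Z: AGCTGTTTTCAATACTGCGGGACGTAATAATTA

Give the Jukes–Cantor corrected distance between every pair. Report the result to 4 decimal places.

d(X,Y) = 0.5587, d(X,Z) = 0.6254, d(Y,Z) = 0.6254

X–Y: 13/33 sites differ → p ≈ 0.393939, d = −0.75 ln(1 − 0.525252) = 0.558728 ≈ 0.5587.
X–Z: 14/33 sites differ → p ≈ 0.424242, d = −0.75 ln(1 − 0.565656) = 0.625439 ≈ 0.6254.
Y–Z: 14/33 sites differ → p ≈ 0.424242, d = −0.75 ln(1 − 0.565656) = 0.625439 ≈ 0.6254.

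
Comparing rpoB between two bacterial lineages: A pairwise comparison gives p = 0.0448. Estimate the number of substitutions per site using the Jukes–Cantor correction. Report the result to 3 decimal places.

0.046

d = −(3/4) ln(1 − 4p/3) = −0.75 ln(1 − 0.059733) = −0.75 ln(0.940267)
  = −0.75 × (-0.061591) = 0.046193 substitutions/site.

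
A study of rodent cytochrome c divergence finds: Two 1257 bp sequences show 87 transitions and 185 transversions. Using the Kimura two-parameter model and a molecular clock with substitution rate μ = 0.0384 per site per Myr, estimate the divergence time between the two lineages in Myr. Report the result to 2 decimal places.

P = 87/1257 ≈ 0.069212 and Q = 185/1257 ≈ 0.147176.
Under the Kimura two-parameter model, d = −½ ln(1 − 2P − Q) − ¼ ln(1 − 2Q).
1 − 2P − Q = 0.7144, giving −½ ln(0.7144) = 0.168156.
1 − 2Q = 0.705648, giving −¼ ln(0.705648) = 0.087160.
d = 0.168156 + 0.087160 = 0.255316.
Under a molecular clock d = 2μt, so t = d/(2μ) = 0.255316 / (2 × 0.0384) = 3.32 Myr.

3.32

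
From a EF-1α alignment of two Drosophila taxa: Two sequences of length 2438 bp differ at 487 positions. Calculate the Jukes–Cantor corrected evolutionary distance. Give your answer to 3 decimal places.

p = 487/2438 ≈ 0.199754.
d = −(3/4) ln(1 − 4p/3) = −0.75 ln(1 − 0.266339) = −0.75 ln(0.733661)
  = −0.75 × (-0.309708) = 0.232281 substitutions/site.

0.232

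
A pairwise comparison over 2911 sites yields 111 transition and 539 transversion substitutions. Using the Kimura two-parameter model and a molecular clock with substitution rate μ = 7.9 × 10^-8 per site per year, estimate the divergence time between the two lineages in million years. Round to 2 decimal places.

1.69

P = 111/2911 ≈ 0.038131 and Q = 539/2911 ≈ 0.18516.
Under the Kimura two-parameter model, d = −½ ln(1 − 2P − Q) − ¼ ln(1 − 2Q).
1 − 2P − Q = 0.738578, giving −½ ln(0.738578) = 0.151514.
1 − 2Q = 0.62968, giving −¼ ln(0.62968) = 0.115636.
d = 0.151514 + 0.115636 = 0.267150.
Under a molecular clock d = 2μt, so t = d/(2μ) = 0.267150 / (2 × 7.9 × 10^-8) = 1.69 million years.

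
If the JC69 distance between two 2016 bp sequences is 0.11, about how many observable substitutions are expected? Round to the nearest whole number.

Invert JC69: p = (3/4)(1 − e^(−4d/3)) = 0.75 × (1 − e^(-0.146667)) = 0.75 × (1 − 0.863582) = 0.102314.
Expected differing sites = pL ≈ 0.102314 × 2016 = 206.265024 ≈ 206.

206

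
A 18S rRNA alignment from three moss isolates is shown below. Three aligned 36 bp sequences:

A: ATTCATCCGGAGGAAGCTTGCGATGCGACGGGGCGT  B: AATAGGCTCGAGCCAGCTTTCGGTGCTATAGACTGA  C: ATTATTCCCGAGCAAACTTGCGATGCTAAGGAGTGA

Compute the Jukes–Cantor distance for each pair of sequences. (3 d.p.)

A–B: 17/36 sites differ → p ≈ 0.472222, d = −0.75 ln(1 − 0.629629) = 0.744938 ≈ 0.745.
A–C: 10/36 sites differ → p ≈ 0.277778, d = −0.75 ln(1 − 0.370371) = 0.346968 ≈ 0.347.
B–C: 11/36 sites differ → p ≈ 0.305556, d = −0.75 ln(1 − 0.407408) = 0.392437 ≈ 0.392.

d(A,B) = 0.745, d(A,C) = 0.347, d(B,C) = 0.392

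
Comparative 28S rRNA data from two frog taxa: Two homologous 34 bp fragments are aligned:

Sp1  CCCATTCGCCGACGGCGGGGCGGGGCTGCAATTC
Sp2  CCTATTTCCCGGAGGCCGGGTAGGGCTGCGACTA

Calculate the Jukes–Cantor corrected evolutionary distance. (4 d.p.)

0.4234

The sequences differ at 11 of 34 sites, so p = 11/34 ≈ 0.323529.
d = −(3/4) ln(1 − 4p/3) = −0.75 ln(1 − 0.431372) = −0.75 ln(0.568628)
  = −0.75 × (-0.564529) = 0.423397 substitutions/site.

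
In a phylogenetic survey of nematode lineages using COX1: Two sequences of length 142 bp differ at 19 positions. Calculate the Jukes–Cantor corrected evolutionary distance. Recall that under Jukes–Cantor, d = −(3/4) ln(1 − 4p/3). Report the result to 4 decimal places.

0.1474

p = 19/142 ≈ 0.133803.
d = −(3/4) ln(1 − 4p/3) = −0.75 ln(1 − 0.178404) = −0.75 ln(0.821596)
  = −0.75 × (-0.196506) = 0.147380 substitutions/site.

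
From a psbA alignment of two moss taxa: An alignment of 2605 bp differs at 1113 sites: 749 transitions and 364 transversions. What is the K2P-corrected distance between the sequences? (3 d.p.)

P = 749/2605 ≈ 0.287524 and Q = 364/2605 ≈ 0.139731.
Under the Kimura two-parameter model, d = −½ ln(1 − 2P − Q) − ¼ ln(1 − 2Q).
1 − 2P − Q = 0.285221, giving −½ ln(0.285221) = 0.627245.
1 − 2Q = 0.720538, giving −¼ ln(0.720538) = 0.081939.
d = 0.627245 + 0.081939 = 0.709184.

0.709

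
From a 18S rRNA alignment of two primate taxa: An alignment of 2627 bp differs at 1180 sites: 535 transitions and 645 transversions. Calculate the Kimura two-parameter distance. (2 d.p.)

0.70

P = 535/2627 ≈ 0.203654 and Q = 645/2627 ≈ 0.245527.
Under the Kimura two-parameter model, d = −½ ln(1 − 2P − Q) − ¼ ln(1 − 2Q).
1 − 2P − Q = 0.347165, giving −½ ln(0.347165) = 0.528978.
1 − 2Q = 0.508946, giving −¼ ln(0.508946) = 0.168853.
d = 0.528978 + 0.168853 = 0.697831.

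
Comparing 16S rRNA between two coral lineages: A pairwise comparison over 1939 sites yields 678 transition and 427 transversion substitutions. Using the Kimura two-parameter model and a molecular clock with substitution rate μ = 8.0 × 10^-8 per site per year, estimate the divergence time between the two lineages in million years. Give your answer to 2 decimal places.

P = 678/1939 ≈ 0.349665 and Q = 427/1939 ≈ 0.220217.
Under the Kimura two-parameter model, d = −½ ln(1 − 2P − Q) − ¼ ln(1 − 2Q).
1 − 2P − Q = 0.080453, giving −½ ln(0.080453) = 1.260041.
1 − 2Q = 0.559566, giving −¼ ln(0.559566) = 0.145148.
d = 1.260041 + 0.145148 = 1.405189.
Under a molecular clock d = 2μt, so t = d/(2μ) = 1.405189 / (2 × 8.0 × 10^-8) = 8.78 million years.

8.78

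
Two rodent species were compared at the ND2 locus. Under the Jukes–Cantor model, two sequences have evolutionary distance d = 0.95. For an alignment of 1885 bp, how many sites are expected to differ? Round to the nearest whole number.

1015

Invert JC69: p = (3/4)(1 − e^(−4d/3)) = 0.75 × (1 − e^(-1.266667)) = 0.75 × (1 − 0.281769) = 0.538673.
Expected differing sites = pL ≈ 0.538673 × 1885 = 1015.398605 ≈ 1015.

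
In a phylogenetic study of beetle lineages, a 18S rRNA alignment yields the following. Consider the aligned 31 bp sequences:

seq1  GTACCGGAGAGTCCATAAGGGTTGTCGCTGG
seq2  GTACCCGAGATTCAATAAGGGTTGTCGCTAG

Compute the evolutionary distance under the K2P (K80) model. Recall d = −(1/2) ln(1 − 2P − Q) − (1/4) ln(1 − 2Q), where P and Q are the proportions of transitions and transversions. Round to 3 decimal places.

0.142

Of 31 sites, 1 differences are transitions and 3 are transversions, so P = 1/31 ≈ 0.032258 and Q = 3/31 ≈ 0.096774.
Under the Kimura two-parameter model, d = −½ ln(1 − 2P − Q) − ¼ ln(1 − 2Q).
1 − 2P − Q = 0.83871, giving −½ ln(0.83871) = 0.087945.
1 − 2Q = 0.806452, giving −¼ ln(0.806452) = 0.053778.
d = 0.087945 + 0.053778 = 0.141723.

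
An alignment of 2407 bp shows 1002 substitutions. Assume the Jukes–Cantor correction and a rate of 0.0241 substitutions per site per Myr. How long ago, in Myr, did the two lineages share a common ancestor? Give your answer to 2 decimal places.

p = 1002/2407 ≈ 0.416286.
d = −(3/4) ln(1 − 4p/3) = −0.75 ln(1 − 0.555048) = −0.75 ln(0.444952)
  = −0.75 × (-0.809789) = 0.607342 substitutions/site.
Under a molecular clock d = 2μt, so t = d/(2μ) = 0.607342 / (2 × 0.0241) = 12.60 Myr.

12.60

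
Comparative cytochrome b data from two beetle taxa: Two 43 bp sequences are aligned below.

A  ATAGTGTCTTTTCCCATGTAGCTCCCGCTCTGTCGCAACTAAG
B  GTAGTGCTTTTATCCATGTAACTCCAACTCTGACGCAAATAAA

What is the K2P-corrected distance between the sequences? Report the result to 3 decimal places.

0.323

Of 43 sites, 7 differences are transitions and 4 are transversions, so P = 7/43 ≈ 0.162791 and Q = 4/43 ≈ 0.093023.
Under the Kimura two-parameter model, d = −½ ln(1 − 2P − Q) − ¼ ln(1 − 2Q).
1 − 2P − Q = 0.581395, giving −½ ln(0.581395) = 0.271162.
1 − 2Q = 0.813954, giving −¼ ln(0.813954) = 0.051463.
d = 0.271162 + 0.051463 = 0.322625.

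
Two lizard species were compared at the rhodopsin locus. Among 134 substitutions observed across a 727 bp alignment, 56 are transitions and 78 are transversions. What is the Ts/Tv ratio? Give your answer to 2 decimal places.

R = 56/78 = 0.717948… ≈ 0.72 (to 2 d.p.).

0.72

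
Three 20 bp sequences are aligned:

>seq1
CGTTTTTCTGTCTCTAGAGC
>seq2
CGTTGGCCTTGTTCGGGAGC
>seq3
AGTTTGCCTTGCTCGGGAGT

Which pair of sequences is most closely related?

seq1–seq2: 8/20 differ, p = 0.400, d = 0.572.
seq1–seq3: 8/20 differ, p = 0.400, d = 0.572.
seq2–seq3: 4/20 differ, p = 0.200, d = 0.233.
The smallest distance is between seq2 and seq3.

seq2 and seq3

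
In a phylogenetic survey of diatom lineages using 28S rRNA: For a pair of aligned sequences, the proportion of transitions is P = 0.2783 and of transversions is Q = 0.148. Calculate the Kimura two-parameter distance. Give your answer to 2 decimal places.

0.70

Under the Kimura two-parameter model, d = −½ ln(1 − 2P − Q) − ¼ ln(1 − 2Q).
1 − 2P − Q = 0.2954, giving −½ ln(0.2954) = 0.609712.
1 − 2Q = 0.704, giving −¼ ln(0.704) = 0.087744.
d = 0.609712 + 0.087744 = 0.697456.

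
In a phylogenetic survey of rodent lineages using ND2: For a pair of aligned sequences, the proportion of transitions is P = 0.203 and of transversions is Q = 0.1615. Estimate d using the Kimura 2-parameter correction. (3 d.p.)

0.517

Under the Kimura two-parameter model, d = −½ ln(1 − 2P − Q) − ¼ ln(1 − 2Q).
1 − 2P − Q = 0.4325, giving −½ ln(0.4325) = 0.419086.
1 − 2Q = 0.677, giving −¼ ln(0.677) = 0.097521.
d = 0.419086 + 0.097521 = 0.516607.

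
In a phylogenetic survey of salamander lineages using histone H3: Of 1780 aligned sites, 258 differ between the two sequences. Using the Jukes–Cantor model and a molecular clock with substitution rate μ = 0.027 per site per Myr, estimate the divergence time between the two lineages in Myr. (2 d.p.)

p = 258/1780 ≈ 0.144944.
d = −(3/4) ln(1 − 4p/3) = −0.75 ln(1 − 0.193259) = −0.75 ln(0.806741)
  = −0.75 × (-0.214753) = 0.161065 substitutions/site.
Under a molecular clock d = 2μt, so t = d/(2μ) = 0.161065 / (2 × 0.027) = 2.98 Myr.

2.98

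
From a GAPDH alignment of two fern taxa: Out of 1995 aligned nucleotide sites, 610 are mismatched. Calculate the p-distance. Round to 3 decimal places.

p = 610/1995 = 0.305764… ≈ 0.306 (to 3 d.p.).

0.306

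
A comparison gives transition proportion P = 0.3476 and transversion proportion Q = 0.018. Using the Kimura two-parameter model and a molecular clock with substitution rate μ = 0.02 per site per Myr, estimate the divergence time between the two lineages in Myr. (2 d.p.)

15.84

Under the Kimura two-parameter model, d = −½ ln(1 − 2P − Q) − ¼ ln(1 − 2Q).
1 − 2P − Q = 0.2868, giving −½ ln(0.2868) = 0.624485.
1 − 2Q = 0.964, giving −¼ ln(0.964) = 0.009166.
d = 0.624485 + 0.009166 = 0.633651.
Under a molecular clock d = 2μt, so t = d/(2μ) = 0.633651 / (2 × 0.02) = 15.84 Myr.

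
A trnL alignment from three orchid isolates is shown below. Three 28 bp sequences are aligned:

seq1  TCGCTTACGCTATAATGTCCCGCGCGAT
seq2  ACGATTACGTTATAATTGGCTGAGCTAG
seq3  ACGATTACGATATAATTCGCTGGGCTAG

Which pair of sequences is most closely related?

seq1–seq2: 10/28 differ, p = 0.357, d = 0.485.
seq1–seq3: 10/28 differ, p = 0.357, d = 0.485.
seq2–seq3: 3/28 differ, p = 0.107, d = 0.116.
The smallest distance is between seq2 and seq3.

seq2 and seq3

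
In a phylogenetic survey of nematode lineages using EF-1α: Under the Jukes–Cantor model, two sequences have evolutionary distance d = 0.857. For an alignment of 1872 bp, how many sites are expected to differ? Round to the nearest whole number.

956

Invert JC69: p = (3/4)(1 − e^(−4d/3)) = 0.75 × (1 − e^(-1.142667)) = 0.75 × (1 − 0.318967) = 0.510775.
Expected differing sites = pL ≈ 0.510775 × 1872 = 956.1708 ≈ 956.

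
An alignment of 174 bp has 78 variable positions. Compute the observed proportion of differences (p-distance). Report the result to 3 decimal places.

0.448

p = 78/174 = 0.448275… ≈ 0.448 (to 3 d.p.).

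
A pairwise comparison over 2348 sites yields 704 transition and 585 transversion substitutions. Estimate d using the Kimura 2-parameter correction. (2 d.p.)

P = 704/2348 ≈ 0.29983 and Q = 585/2348 ≈ 0.249148.
Under the Kimura two-parameter model, d = −½ ln(1 − 2P − Q) − ¼ ln(1 − 2Q).
1 − 2P − Q = 0.151192, giving −½ ln(0.151192) = 0.944602.
1 − 2Q = 0.501704, giving −¼ ln(0.501704) = 0.172436.
d = 0.944602 + 0.172436 = 1.117038.

1.12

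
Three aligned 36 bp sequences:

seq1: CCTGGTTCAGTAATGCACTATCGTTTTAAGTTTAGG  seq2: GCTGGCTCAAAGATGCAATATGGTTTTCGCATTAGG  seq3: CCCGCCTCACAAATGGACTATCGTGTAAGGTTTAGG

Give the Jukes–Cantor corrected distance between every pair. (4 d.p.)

seq1–seq2: 11/36 sites differ → p ≈ 0.305556, d = −0.75 ln(1 − 0.407408) = 0.392437 ≈ 0.3924.
seq1–seq3: 9/36 sites differ → p = 0.25, d = −0.75 ln(1 − 0.333333) = 0.304098 ≈ 0.3041.
seq2–seq3: 13/36 sites differ → p ≈ 0.361111, d = −0.75 ln(1 − 0.481481) = 0.492584 ≈ 0.4926.

d(seq1,seq2) = 0.3924, d(seq1,seq3) = 0.3041, d(seq2,seq3) = 0.4926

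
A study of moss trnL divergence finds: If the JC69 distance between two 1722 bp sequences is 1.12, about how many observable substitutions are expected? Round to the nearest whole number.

Invert JC69: p = (3/4)(1 − e^(−4d/3)) = 0.75 × (1 − e^(-1.493333)) = 0.75 × (1 − 0.224623) = 0.581533.
Expected differing sites = pL ≈ 0.581533 × 1722 = 1001.399826 ≈ 1001.

1001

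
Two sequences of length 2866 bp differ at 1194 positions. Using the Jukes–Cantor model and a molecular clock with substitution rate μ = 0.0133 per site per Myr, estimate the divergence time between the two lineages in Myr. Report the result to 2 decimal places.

22.86

p = 1194/2866 ≈ 0.416609.
d = −(3/4) ln(1 − 4p/3) = −0.75 ln(1 − 0.555479) = −0.75 ln(0.444521)
  = −0.75 × (-0.810758) = 0.608069 substitutions/site.
Under a molecular clock d = 2μt, so t = d/(2μ) = 0.608069 / (2 × 0.0133) = 22.86 Myr.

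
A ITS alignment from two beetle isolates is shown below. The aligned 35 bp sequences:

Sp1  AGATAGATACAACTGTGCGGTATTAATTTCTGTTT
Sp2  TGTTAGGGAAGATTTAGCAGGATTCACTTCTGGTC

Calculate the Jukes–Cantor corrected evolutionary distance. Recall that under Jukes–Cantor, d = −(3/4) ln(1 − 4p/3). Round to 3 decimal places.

0.635

The sequences differ at 15 of 35 sites, so p = 15/35 ≈ 0.428571.
d = −(3/4) ln(1 − 4p/3) = −0.75 ln(1 − 0.571428) = −0.75 ln(0.428572)
  = −0.75 × (-0.847297) = 0.635473 substitutions/site.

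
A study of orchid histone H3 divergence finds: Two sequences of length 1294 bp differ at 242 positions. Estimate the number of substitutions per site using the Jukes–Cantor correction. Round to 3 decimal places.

0.215

p = 242/1294 ≈ 0.187017.
d = −(3/4) ln(1 − 4p/3) = −0.75 ln(1 − 0.249356) = −0.75 ln(0.750644)
  = −0.75 × (-0.286824) = 0.215118 substitutions/site.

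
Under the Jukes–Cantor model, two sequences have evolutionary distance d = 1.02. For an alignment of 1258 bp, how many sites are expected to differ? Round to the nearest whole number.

701

Invert JC69: p = (3/4)(1 − e^(−4d/3)) = 0.75 × (1 − e^(-1.36)) = 0.75 × (1 − 0.256661) = 0.557504.
Expected differing sites = pL ≈ 0.557504 × 1258 = 701.340032 ≈ 701.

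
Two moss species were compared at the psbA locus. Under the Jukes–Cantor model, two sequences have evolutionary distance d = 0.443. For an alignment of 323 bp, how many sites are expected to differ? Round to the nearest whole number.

108

Invert JC69: p = (3/4)(1 − e^(−4d/3)) = 0.75 × (1 − e^(-0.590667)) = 0.75 × (1 − 0.553958) = 0.334532.
Expected differing sites = pL ≈ 0.334532 × 323 = 108.053836 ≈ 108.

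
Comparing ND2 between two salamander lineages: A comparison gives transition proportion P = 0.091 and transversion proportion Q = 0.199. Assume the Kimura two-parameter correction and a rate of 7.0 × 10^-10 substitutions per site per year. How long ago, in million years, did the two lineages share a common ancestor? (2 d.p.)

Under the Kimura two-parameter model, d = −½ ln(1 − 2P − Q) − ¼ ln(1 − 2Q).
1 − 2P − Q = 0.619, giving −½ ln(0.619) = 0.239825.
1 − 2Q = 0.602, giving −¼ ln(0.602) = 0.126874.
d = 0.239825 + 0.126874 = 0.366699.
Under a molecular clock d = 2μt, so t = d/(2μ) = 0.366699 / (2 × 7.0 × 10^-10) = 261.93 million years.

261.93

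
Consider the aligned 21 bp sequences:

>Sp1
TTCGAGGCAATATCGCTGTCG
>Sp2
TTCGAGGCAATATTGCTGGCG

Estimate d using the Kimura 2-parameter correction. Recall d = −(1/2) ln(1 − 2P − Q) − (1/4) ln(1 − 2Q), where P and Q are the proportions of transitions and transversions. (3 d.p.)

Of 21 sites, 1 differences are transitions and 1 are transversions, so P = 1/21 ≈ 0.047619 and Q = 1/21 ≈ 0.047619.
Under the Kimura two-parameter model, d = −½ ln(1 − 2P − Q) − ¼ ln(1 − 2Q).
1 − 2P − Q = 0.857143, giving −½ ln(0.857143) = 0.077075.
1 − 2Q = 0.904762, giving −¼ ln(0.904762) = 0.025021.
d = 0.077075 + 0.025021 = 0.102096.

0.102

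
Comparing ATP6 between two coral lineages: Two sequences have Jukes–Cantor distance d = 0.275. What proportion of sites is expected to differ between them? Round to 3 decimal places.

p = (3/4)(1 − e^(−4d/3)) = 0.75 × (1 − e^(-0.366667)) = 0.75 × (1 − 0.693040) = 0.230220.

0.230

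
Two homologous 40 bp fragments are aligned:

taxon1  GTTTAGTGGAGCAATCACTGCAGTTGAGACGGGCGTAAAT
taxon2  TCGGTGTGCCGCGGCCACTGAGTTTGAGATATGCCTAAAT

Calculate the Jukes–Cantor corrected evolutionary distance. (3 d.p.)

The sequences differ at 17 of 40 sites, so p = 17/40 = 0.425.
d = −(3/4) ln(1 − 4p/3) = −0.75 ln(1 − 0.566667) = −0.75 ln(0.433333)
  = −0.75 × (-0.836249) = 0.627187 substitutions/site.

0.627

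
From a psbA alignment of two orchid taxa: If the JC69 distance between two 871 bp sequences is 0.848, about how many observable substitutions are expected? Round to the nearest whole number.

442

Invert JC69: p = (3/4)(1 − e^(−4d/3)) = 0.75 × (1 − e^(-1.130667)) = 0.75 × (1 − 0.322818) = 0.507887.
Expected differing sites = pL ≈ 0.507887 × 871 = 442.369577 ≈ 442.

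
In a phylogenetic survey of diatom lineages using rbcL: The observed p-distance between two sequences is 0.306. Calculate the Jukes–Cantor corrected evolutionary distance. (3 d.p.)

0.393

d = −(3/4) ln(1 − 4p/3) = −0.75 ln(1 − 0.408) = −0.75 ln(0.592)
  = −0.75 × (-0.524249) = 0.393187 substitutions/site.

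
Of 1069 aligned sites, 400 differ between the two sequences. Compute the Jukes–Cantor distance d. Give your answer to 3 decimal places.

p = 400/1069 ≈ 0.374181.
d = −(3/4) ln(1 − 4p/3) = −0.75 ln(1 − 0.498908) = −0.75 ln(0.501092)
  = −0.75 × (-0.690966) = 0.518225 substitutions/site.

0.518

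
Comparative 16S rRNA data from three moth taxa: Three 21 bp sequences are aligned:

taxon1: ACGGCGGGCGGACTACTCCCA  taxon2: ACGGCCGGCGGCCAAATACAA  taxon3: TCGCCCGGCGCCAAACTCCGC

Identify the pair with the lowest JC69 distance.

taxon1–taxon2: 6/21 differ, p = 0.286, d = 0.360.
taxon1–taxon3: 9/21 differ, p = 0.429, d = 0.635.
taxon2–taxon3: 8/21 differ, p = 0.381, d = 0.532.
The smallest distance is between taxon1 and taxon2.

taxon1 and taxon2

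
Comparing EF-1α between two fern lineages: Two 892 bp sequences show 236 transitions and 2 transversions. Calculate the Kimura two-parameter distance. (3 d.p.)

0.380

P = 236/892 ≈ 0.264574 and Q = 2/892 ≈ 0.002242.
Under the Kimura two-parameter model, d = −½ ln(1 − 2P − Q) − ¼ ln(1 − 2Q).
1 − 2P − Q = 0.46861, giving −½ ln(0.46861) = 0.378992.
1 − 2Q = 0.995516, giving −¼ ln(0.995516) = 0.001124.
d = 0.378992 + 0.001124 = 0.380116.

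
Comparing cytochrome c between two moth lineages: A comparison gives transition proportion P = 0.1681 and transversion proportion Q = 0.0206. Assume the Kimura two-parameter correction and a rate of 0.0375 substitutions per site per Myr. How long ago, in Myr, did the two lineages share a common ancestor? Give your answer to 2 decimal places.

Under the Kimura two-parameter model, d = −½ ln(1 − 2P − Q) − ¼ ln(1 − 2Q).
1 − 2P − Q = 0.6432, giving −½ ln(0.6432) = 0.220650.
1 − 2Q = 0.9588, giving −¼ ln(0.9588) = 0.010518.
d = 0.220650 + 0.010518 = 0.231168.
Under a molecular clock d = 2μt, so t = d/(2μ) = 0.231168 / (2 × 0.0375) = 3.08 Myr.

3.08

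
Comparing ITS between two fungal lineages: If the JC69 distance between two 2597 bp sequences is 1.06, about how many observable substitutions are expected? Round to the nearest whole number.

1474

Invert JC69: p = (3/4)(1 − e^(−4d/3)) = 0.75 × (1 − e^(-1.413333)) = 0.75 × (1 − 0.243331) = 0.567502.
Expected differing sites = pL ≈ 0.567502 × 2597 = 1473.802694 ≈ 1474.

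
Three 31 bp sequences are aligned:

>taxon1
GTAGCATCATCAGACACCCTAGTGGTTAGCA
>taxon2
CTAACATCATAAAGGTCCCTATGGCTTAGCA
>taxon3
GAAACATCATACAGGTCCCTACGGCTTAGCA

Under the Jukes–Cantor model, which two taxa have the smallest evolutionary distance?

taxon2 and taxon3

taxon1–taxon2: 10/31 differ, p = 0.323, d = 0.422.
taxon1–taxon3: 11/31 differ, p = 0.355, d = 0.481.
taxon2–taxon3: 4/31 differ, p = 0.129, d = 0.142.
The smallest distance is between taxon2 and taxon3.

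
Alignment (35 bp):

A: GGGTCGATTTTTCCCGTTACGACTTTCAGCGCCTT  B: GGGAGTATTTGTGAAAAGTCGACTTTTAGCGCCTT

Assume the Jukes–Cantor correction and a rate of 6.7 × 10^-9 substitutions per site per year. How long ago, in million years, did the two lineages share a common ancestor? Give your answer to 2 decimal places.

The sequences differ at 12 of 35 sites, so p = 12/35 ≈ 0.342857.
d = −(3/4) ln(1 − 4p/3) = −0.75 ln(1 − 0.457143) = −0.75 ln(0.542857)
  = −0.75 × (-0.610909) = 0.458182 substitutions/site.
Under a molecular clock d = 2μt, so t = d/(2μ) = 0.458182 / (2 × 6.7 × 10^-9) = 34.19 million years.

34.19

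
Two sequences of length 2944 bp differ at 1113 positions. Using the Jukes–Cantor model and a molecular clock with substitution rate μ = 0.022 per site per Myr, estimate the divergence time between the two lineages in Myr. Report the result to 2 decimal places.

11.95

p = 1113/2944 ≈ 0.378057.
d = −(3/4) ln(1 − 4p/3) = −0.75 ln(1 − 0.504076) = −0.75 ln(0.495924)
  = −0.75 × (-0.701333) = 0.526000 substitutions/site.
Under a molecular clock d = 2μt, so t = d/(2μ) = 0.526000 / (2 × 0.022) = 11.95 Myr.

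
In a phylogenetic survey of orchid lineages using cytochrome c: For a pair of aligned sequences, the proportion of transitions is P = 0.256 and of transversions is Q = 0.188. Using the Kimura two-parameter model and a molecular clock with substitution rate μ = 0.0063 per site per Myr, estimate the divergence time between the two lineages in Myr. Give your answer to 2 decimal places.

57.13

Under the Kimura two-parameter model, d = −½ ln(1 − 2P − Q) − ¼ ln(1 − 2Q).
1 − 2P − Q = 0.3, giving −½ ln(0.3) = 0.601986.
1 − 2Q = 0.624, giving −¼ ln(0.624) = 0.117901.
d = 0.601986 + 0.117901 = 0.719887.
Under a molecular clock d = 2μt, so t = d/(2μ) = 0.719887 / (2 × 0.0063) = 57.13 Myr.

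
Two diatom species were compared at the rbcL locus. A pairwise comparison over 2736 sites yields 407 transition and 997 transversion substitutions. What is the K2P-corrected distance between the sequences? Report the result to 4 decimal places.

P = 407/2736 ≈ 0.148757 and Q = 997/2736 ≈ 0.364401.
Under the Kimura two-parameter model, d = −½ ln(1 − 2P − Q) − ¼ ln(1 − 2Q).
1 − 2P − Q = 0.338085, giving −½ ln(0.338085) = 0.542229.
1 − 2Q = 0.271198, giving −¼ ln(0.271198) = 0.326227.
d = 0.542229 + 0.326227 = 0.868456.

0.8685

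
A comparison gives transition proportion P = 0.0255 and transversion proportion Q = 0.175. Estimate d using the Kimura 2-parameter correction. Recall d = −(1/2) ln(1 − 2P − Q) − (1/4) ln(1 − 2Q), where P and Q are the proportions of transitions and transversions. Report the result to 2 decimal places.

0.24

Under the Kimura two-parameter model, d = −½ ln(1 − 2P − Q) − ¼ ln(1 − 2Q).
1 − 2P − Q = 0.774, giving −½ ln(0.774) = 0.128092.
1 − 2Q = 0.65, giving −¼ ln(0.65) = 0.107696.
d = 0.128092 + 0.107696 = 0.235788.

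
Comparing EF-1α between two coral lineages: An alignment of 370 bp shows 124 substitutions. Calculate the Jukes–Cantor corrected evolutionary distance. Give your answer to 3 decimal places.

p = 124/370 ≈ 0.335135.
d = −(3/4) ln(1 − 4p/3) = −0.75 ln(1 − 0.446847) = −0.75 ln(0.553153)
  = −0.75 × (-0.592121) = 0.444091 substitutions/site.

0.444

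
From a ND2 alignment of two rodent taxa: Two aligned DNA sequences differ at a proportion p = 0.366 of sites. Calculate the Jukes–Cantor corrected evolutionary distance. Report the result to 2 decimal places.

d = −(3/4) ln(1 − 4p/3) = −0.75 ln(1 − 0.488) = −0.75 ln(0.512)
  = −0.75 × (-0.669431) = 0.502073 substitutions/site.

0.50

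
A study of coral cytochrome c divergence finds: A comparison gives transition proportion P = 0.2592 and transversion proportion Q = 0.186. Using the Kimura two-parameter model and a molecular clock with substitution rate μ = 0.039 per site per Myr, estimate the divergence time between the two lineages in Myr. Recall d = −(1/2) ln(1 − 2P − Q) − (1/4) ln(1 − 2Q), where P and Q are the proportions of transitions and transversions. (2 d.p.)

9.30

Under the Kimura two-parameter model, d = −½ ln(1 − 2P − Q) − ¼ ln(1 − 2Q).
1 − 2P − Q = 0.2956, giving −½ ln(0.2956) = 0.609374.
1 − 2Q = 0.628, giving −¼ ln(0.628) = 0.116304.
d = 0.609374 + 0.116304 = 0.725678.
Under a molecular clock d = 2μt, so t = d/(2μ) = 0.725678 / (2 × 0.039) = 9.30 Myr.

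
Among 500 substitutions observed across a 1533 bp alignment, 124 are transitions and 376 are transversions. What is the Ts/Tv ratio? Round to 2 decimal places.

0.33

R = 124/376 = 0.329787… ≈ 0.33 (to 2 d.p.).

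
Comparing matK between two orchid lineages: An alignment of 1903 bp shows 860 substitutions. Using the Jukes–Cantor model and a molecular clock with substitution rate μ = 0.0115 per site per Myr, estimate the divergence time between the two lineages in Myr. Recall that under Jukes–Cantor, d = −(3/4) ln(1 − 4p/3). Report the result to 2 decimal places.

30.09

p = 860/1903 ≈ 0.451918.
d = −(3/4) ln(1 − 4p/3) = −0.75 ln(1 − 0.602557) = −0.75 ln(0.397443)
  = −0.75 × (-0.922704) = 0.692028 substitutions/site.
Under a molecular clock d = 2μt, so t = d/(2μ) = 0.692028 / (2 × 0.0115) = 30.09 Myr.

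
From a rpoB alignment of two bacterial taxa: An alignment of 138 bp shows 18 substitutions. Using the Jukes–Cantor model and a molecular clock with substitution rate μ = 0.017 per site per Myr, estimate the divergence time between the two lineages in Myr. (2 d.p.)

p = 18/138 ≈ 0.130435.
d = −(3/4) ln(1 − 4p/3) = −0.75 ln(1 − 0.173913) = −0.75 ln(0.826087)
  = −0.75 × (-0.191055) = 0.143291 substitutions/site.
Under a molecular clock d = 2μt, so t = d/(2μ) = 0.143291 / (2 × 0.017) = 4.21 Myr.

4.21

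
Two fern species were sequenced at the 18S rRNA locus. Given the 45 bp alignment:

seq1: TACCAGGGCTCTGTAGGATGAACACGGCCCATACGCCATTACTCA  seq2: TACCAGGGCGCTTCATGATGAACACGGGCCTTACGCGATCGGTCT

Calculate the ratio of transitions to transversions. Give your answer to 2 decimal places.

0.38

Transitions are A↔G and C↔T; transversions are all other mismatches.
Transitions: 3. Transversions: 8.
R = 3/8 = 0.375 ≈ 0.38 (to 2 d.p.).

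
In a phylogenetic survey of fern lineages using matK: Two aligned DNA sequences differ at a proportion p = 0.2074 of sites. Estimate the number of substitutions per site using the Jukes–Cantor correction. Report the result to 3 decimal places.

d = −(3/4) ln(1 − 4p/3) = −0.75 ln(1 − 0.276533) = −0.75 ln(0.723467)
  = −0.75 × (-0.323700) = 0.242775 substitutions/site.

0.243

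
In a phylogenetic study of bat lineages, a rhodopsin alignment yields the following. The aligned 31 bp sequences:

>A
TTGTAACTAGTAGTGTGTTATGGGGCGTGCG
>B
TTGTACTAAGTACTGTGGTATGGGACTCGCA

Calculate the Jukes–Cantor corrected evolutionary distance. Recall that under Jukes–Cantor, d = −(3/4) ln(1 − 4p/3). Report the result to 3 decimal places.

0.367

The sequences differ at 9 of 31 sites (6, 7, 8, 13, 18, 25, 27, 28, 31), so p = 9/31 ≈ 0.290323.
d = −(3/4) ln(1 − 4p/3) = −0.75 ln(1 − 0.387097) = −0.75 ln(0.612903)
  = −0.75 × (-0.489549) = 0.367162 substitutions/site.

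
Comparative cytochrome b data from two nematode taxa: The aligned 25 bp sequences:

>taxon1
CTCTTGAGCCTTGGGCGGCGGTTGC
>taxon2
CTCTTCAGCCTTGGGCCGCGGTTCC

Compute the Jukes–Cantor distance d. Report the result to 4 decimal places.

0.1308

The sequences differ at 3 of 25 sites (6, 17, 24), so p = 3/25 = 0.12.
d = −(3/4) ln(1 − 4p/3) = −0.75 ln(1 − 0.16) = −0.75 ln(0.84)
  = −0.75 × (-0.174353) = 0.130765 substitutions/site.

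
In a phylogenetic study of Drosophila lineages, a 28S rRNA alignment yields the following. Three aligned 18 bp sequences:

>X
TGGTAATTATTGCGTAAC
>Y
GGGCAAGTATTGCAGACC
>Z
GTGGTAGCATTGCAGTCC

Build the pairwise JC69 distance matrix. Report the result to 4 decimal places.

X–Y: 6/18 sites differ → p ≈ 0.333333, d = −0.75 ln(1 − 0.444444) = 0.440839 ≈ 0.4408.
X–Z: 10/18 sites differ → p ≈ 0.555556, d = −0.75 ln(1 − 0.740741) = 1.012446 ≈ 1.0124.
Y–Z: 5/18 sites differ → p ≈ 0.277778, d = −0.75 ln(1 − 0.370371) = 0.346968 ≈ 0.3470.

d(X,Y) = 0.4408, d(X,Z) = 1.0124, d(Y,Z) = 0.3470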